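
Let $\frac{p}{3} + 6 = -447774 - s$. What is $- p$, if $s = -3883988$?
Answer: $-10308624$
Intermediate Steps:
$p = 10308624$ ($p = -18 + 3 \left(-447774 - -3883988\right) = -18 + 3 \left(-447774 + 3883988\right) = -18 + 3 \cdot 3436214 = -18 + 10308642 = 10308624$)
$- p = \left(-1\right) 10308624 = -10308624$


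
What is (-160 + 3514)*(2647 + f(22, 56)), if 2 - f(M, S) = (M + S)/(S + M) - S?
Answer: 9069216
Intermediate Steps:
f(M, S) = 1 + S (f(M, S) = 2 - ((M + S)/(S + M) - S) = 2 - ((M + S)/(M + S) - S) = 2 - (1 - S) = 2 + (-1 + S) = 1 + S)
(-160 + 3514)*(2647 + f(22, 56)) = (-160 + 3514)*(2647 + (1 + 56)) = 3354*(2647 + 57) = 3354*2704 = 9069216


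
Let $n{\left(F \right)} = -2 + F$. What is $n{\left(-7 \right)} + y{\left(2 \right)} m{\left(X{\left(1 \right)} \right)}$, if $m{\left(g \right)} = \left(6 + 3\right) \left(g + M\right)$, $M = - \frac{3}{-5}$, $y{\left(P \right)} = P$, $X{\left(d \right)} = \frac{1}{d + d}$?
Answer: $\frac{54}{5} \approx 10.8$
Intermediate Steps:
$X{\left(d \right)} = \frac{1}{2 d}$
$M = \frac{3}{5}$ ($M = \left(-3\right) \left(- \frac{1}{5}\right) = \frac{3}{5} \approx 0.6$)
$m{\left(g \right)} = \frac{27}{5} + 9 g$ ($m{\left(g \right)} = \left(6 + 3\right) \left(g + \frac{3}{5}\right) = 9 \left(\frac{3}{5} + g\right) = \frac{27}{5} + 9 g$)
$n{\left(-7 \right)} + y{\left(2 \right)} m{\left(X{\left(1 \right)} \right)} = \left(-2 - 7\right) + 2 \left(\frac{27}{5} + 9 \frac{1}{2 \cdot 1}\right) = -9 + 2 \left(\frac{27}{5} + 9 \cdot \frac{1}{2} \cdot 1\right) = -9 + 2 \left(\frac{27}{5} + 9 \cdot \frac{1}{2}\right) = -9 + 2 \left(\frac{27}{5} + \frac{9}{2}\right) = -9 + 2 \cdot \frac{99}{10} = -9 + \frac{99}{5} = \frac{54}{5}$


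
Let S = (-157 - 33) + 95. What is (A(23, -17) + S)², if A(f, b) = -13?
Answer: 11664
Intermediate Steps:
S = -95 (S = -190 + 95 = -95)
(A(23, -17) + S)² = (-13 - 95)² = (-108)² = 11664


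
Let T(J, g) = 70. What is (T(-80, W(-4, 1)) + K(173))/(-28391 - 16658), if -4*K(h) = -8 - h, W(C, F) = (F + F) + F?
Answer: -461/180196 ≈ -0.0025583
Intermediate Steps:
W(C, F) = 3*F (W(C, F) = 2*F + F = 3*F)
K(h) = 2 + h/4 (K(h) = -(-8 - h)/4 = 2 + h/4)
(T(-80, W(-4, 1)) + K(173))/(-28391 - 16658) = (70 + (2 + (¼)*173))/(-28391 - 16658) = (70 + (2 + 173/4))/(-45049) = (70 + 181/4)*(-1/45049) = (461/4)*(-1/45049) = -461/180196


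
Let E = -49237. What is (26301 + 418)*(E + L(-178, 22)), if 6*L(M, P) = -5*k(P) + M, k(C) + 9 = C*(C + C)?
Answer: -8026254005/6 ≈ -1.3377e+9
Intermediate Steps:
k(C) = -9 + 2*C² (k(C) = -9 + C*(C + C) = -9 + C*(2*C) = -9 + 2*C²)
L(M, P) = 15/2 - 5*P²/3 + M/6 (L(M, P) = (-5*(-9 + 2*P²) + M)/6 = ((45 - 10*P²) + M)/6 = (45 + M - 10*P²)/6 = 15/2 - 5*P²/3 + M/6)
(26301 + 418)*(E + L(-178, 22)) = (26301 + 418)*(-49237 + (15/2 - 5/3*22² + (⅙)*(-178))) = 26719*(-49237 + (15/2 - 5/3*484 - 89/3)) = 26719*(-49237 + (15/2 - 2420/3 - 89/3)) = 26719*(-49237 - 4973/6) = 26719*(-300395/6) = -8026254005/6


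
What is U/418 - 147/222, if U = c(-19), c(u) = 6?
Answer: -10019/15466 ≈ -0.64781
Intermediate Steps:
U = 6
U/418 - 147/222 = 6/418 - 147/222 = 6*(1/418) - 147*1/222 = 3/209 - 49/74 = -10019/15466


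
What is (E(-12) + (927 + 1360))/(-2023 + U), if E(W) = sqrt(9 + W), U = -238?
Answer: -2287/2261 - I*sqrt(3)/2261 ≈ -1.0115 - 0.00076606*I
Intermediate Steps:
(E(-12) + (927 + 1360))/(-2023 + U) = (sqrt(9 - 12) + (927 + 1360))/(-2023 - 238) = (sqrt(-3) + 2287)/(-2261) = (I*sqrt(3) + 2287)*(-1/2261) = (2287 + I*sqrt(3))*(-1/2261) = -2287/2261 - I*sqrt(3)/2261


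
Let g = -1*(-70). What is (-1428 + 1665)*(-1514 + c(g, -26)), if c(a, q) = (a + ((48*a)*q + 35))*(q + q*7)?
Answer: 4300963662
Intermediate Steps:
g = 70
c(a, q) = 8*q*(35 + a + 48*a*q) (c(a, q) = (a + (48*a*q + 35))*(q + 7*q) = (a + (35 + 48*a*q))*(8*q) = (35 + a + 48*a*q)*(8*q) = 8*q*(35 + a + 48*a*q))
(-1428 + 1665)*(-1514 + c(g, -26)) = (-1428 + 1665)*(-1514 + 8*(-26)*(35 + 70 + 48*70*(-26))) = 237*(-1514 + 8*(-26)*(35 + 70 - 87360)) = 237*(-1514 + 8*(-26)*(-87255)) = 237*(-1514 + 18149040) = 237*18147526 = 4300963662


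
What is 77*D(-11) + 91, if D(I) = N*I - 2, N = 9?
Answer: -7686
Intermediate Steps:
D(I) = -2 + 9*I (D(I) = 9*I - 2 = -2 + 9*I)
77*D(-11) + 91 = 77*(-2 + 9*(-11)) + 91 = 77*(-2 - 99) + 91 = 77*(-101) + 91 = -7777 + 91 = -7686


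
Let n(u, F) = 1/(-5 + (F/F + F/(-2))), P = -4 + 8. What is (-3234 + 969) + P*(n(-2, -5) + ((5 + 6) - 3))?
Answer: -6707/3 ≈ -2235.7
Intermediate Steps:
P = 4
n(u, F) = 1/(-4 - F/2) (n(u, F) = 1/(-5 + (1 + F*(-½))) = 1/(-5 + (1 - F/2)) = 1/(-4 - F/2))
(-3234 + 969) + P*(n(-2, -5) + ((5 + 6) - 3)) = (-3234 + 969) + 4*(-2/(8 - 5) + ((5 + 6) - 3)) = -2265 + 4*(-2/3 + (11 - 3)) = -2265 + 4*(-2*⅓ + 8) = -2265 + 4*(-⅔ + 8) = -2265 + 4*(22/3) = -2265 + 88/3 = -6707/3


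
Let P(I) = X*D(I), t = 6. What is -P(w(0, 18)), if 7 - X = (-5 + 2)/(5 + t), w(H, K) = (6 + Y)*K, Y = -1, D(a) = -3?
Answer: 240/11 ≈ 21.818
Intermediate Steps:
w(H, K) = 5*K (w(H, K) = (6 - 1)*K = 5*K)
X = 80/11 (X = 7 - (-5 + 2)/(5 + 6) = 7 - (-3)/11 = 7 - 1*(-3/11) = 7 + 3/11 = 80/11 ≈ 7.2727)
P(I) = -240/11 (P(I) = (80/11)*(-3) = -240/11)
-P(w(0, 18)) = -1*(-240/11) = 240/11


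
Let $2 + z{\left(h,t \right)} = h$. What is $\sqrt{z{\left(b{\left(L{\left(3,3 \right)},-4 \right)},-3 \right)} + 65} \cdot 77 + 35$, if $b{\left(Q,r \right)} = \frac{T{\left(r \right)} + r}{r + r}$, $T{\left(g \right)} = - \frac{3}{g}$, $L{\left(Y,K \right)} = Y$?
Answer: $35 + \frac{77 \sqrt{4058}}{8} \approx 648.14$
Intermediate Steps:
$b{\left(Q,r \right)} = \frac{r - \frac{3}{r}}{2 r}$ ($b{\left(Q,r \right)} = \frac{- \frac{3}{r} + r}{r + r} = \frac{r - \frac{3}{r}}{2 r}$)
$z{\left(h,t \right)} = -2 + h$
$\sqrt{z{\left(b{\left(L{\left(3,3 \right)},-4 \right)},-3 \right)} + 65} \cdot 77 + 35 = \sqrt{\left(-2 + \frac{-3 + \left(-4\right)^{2}}{2 \cdot 16}\right) + 65} \cdot 77 + 35 = \sqrt{\left(-2 + \frac{1}{2} \cdot \frac{1}{16} \left(-3 + 16\right)\right) + 65} \cdot 77 + 35 = \sqrt{\left(-2 + \frac{1}{2} \cdot \frac{1}{16} \cdot 13\right) + 65} \cdot 77 + 35 = \sqrt{\left(-2 + \frac{13}{32}\right) + 65} \cdot 77 + 35 = \sqrt{- \frac{51}{32} + 65} \cdot 77 + 35 = \sqrt{\frac{2029}{32}} \cdot 77 + 35 = \frac{\sqrt{4058}}{8} \cdot 77 + 35 = \frac{77 \sqrt{4058}}{8} + 35 = 35 + \frac{77 \sqrt{4058}}{8}$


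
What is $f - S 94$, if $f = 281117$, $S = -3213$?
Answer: $583139$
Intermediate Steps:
$f - S 94 = 281117 - \left(-3213\right) 94 = 281117 - -302022 = 281117 + 302022 = 583139$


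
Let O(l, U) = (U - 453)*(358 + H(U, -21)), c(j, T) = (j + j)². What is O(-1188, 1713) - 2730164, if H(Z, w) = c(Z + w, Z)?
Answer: 14426555476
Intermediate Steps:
c(j, T) = 4*j² (c(j, T) = (2*j)² = 4*j²)
H(Z, w) = 4*(Z + w)²
O(l, U) = (-453 + U)*(358 + 4*(-21 + U)²) (O(l, U) = (U - 453)*(358 + 4*(U - 21)²) = (-453 + U)*(358 + 4*(-21 + U)²))
O(-1188, 1713) - 2730164 = (-961266 - 1980*1713² + 4*1713³ + 78226*1713) - 2730164 = (-961266 - 1980*2934369 + 4*5026574097 + 134001138) - 2730164 = (-961266 - 5810050620 + 20106296388 + 134001138) - 2730164 = 14429285640 - 2730164 = 14426555476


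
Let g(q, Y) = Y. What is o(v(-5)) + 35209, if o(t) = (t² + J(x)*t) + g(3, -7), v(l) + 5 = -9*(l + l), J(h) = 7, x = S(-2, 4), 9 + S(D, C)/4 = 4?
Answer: 43022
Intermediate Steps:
S(D, C) = -20 (S(D, C) = -36 + 4*4 = -36 + 16 = -20)
x = -20
v(l) = -5 - 18*l (v(l) = -5 - 9*(l + l) = -5 - 18*l)
o(t) = -7 + t² + 7*t (o(t) = (t² + 7*t) - 7 = -7 + t² + 7*t)
o(v(-5)) + 35209 = (-7 + (-5 - 18*(-5))² + 7*(-5 - 18*(-5))) + 35209 = (-7 + (-5 + 90)² + 7*(-5 + 90)) + 35209 = (-7 + 85² + 7*85) + 35209 = (-7 + 7225 + 595) + 35209 = 7813 + 35209 = 43022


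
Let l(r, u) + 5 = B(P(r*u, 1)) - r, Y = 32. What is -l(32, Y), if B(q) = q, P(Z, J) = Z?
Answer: -987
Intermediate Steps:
l(r, u) = -5 - r + r*u (l(r, u) = -5 + (r*u - r) = -5 + (-r + r*u) = -5 - r + r*u)
-l(32, Y) = -(-5 - 1*32 + 32*32) = -(-5 - 32 + 1024) = -1*987 = -987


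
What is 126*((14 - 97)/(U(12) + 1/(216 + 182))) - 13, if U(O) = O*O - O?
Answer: -4845265/52537 ≈ -92.226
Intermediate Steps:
U(O) = O² - O
126*((14 - 97)/(U(12) + 1/(216 + 182))) - 13 = 126*((14 - 97)/(12*(-1 + 12) + 1/(216 + 182))) - 13 = 126*(-83/(12*11 + 1/398)) - 13 = 126*(-83/(132 + 1/398)) - 13 = 126*(-83/52537/398) - 13 = 126*(-83*398/52537) - 13 = 126*(-33034/52537) - 13 = -4162284/52537 - 13 = -4845265/52537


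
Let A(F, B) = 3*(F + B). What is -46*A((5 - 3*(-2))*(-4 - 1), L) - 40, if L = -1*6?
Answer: 8378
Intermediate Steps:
L = -6
A(F, B) = 3*B + 3*F (A(F, B) = 3*(B + F) = 3*B + 3*F)
-46*A((5 - 3*(-2))*(-4 - 1), L) - 40 = -46*(3*(-6) + 3*((5 - 3*(-2))*(-4 - 1))) - 40 = -46*(-18 + 3*((5 + 6)*(-5))) - 40 = -46*(-18 + 3*(11*(-5))) - 40 = -46*(-18 + 3*(-55)) - 40 = -46*(-18 - 165) - 40 = -46*(-183) - 40 = 8418 - 40 = 8378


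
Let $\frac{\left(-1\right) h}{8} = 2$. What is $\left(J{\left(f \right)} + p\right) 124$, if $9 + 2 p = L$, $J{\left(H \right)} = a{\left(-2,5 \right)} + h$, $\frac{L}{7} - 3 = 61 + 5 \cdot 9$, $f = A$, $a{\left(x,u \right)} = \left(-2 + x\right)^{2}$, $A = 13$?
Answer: $46748$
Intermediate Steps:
$h = -16$ ($h = \left(-8\right) 2 = -16$)
$f = 13$
$L = 763$ ($L = 21 + 7 \left(61 + 5 \cdot 9\right) = 21 + 7 \left(61 + 45\right) = 21 + 7 \cdot 106 = 21 + 742 = 763$)
$J{\left(H \right)} = 0$ ($J{\left(H \right)} = \left(-2 - 2\right)^{2} - 16 = \left(-4\right)^{2} - 16 = 16 - 16 = 0$)
$p = 377$ ($p = - \frac{9}{2} + \frac{1}{2} \cdot 763 = - \frac{9}{2} + \frac{763}{2} = 377$)
$\left(J{\left(f \right)} + p\right) 124 = \left(0 + 377\right) 124 = 377 \cdot 124 = 46748$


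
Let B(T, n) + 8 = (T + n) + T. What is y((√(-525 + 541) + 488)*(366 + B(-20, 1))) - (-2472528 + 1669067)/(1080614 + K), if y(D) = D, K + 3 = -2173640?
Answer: 171547912031/1093029 ≈ 1.5695e+5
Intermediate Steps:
K = -2173643 (K = -3 - 2173640 = -2173643)
B(T, n) = -8 + n + 2*T (B(T, n) = -8 + ((T + n) + T) = -8 + (n + 2*T) = -8 + n + 2*T)
y((√(-525 + 541) + 488)*(366 + B(-20, 1))) - (-2472528 + 1669067)/(1080614 + K) = (√(-525 + 541) + 488)*(366 + (-8 + 1 + 2*(-20))) - (-2472528 + 1669067)/(1080614 - 2173643) = (√16 + 488)*(366 + (-8 + 1 - 40)) - (-803461)/(-1093029) = (4 + 488)*(366 - 47) - (-803461)*(-1)/1093029 = 492*319 - 1*803461/1093029 = 156948 - 803461/1093029 = 171547912031/1093029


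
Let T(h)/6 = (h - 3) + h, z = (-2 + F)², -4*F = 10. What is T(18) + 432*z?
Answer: 8946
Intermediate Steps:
F = -5/2 (F = -¼*10 = -5/2 ≈ -2.5000)
z = 81/4 (z = (-2 - 5/2)² = (-9/2)² = 81/4 ≈ 20.250)
T(h) = -18 + 12*h (T(h) = 6*((h - 3) + h) = 6*((-3 + h) + h) = 6*(-3 + 2*h) = -18 + 12*h)
T(18) + 432*z = (-18 + 12*18) + 432*(81/4) = (-18 + 216) + 8748 = 198 + 8748 = 8946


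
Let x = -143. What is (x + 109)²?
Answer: 1156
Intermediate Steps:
(x + 109)² = (-143 + 109)² = (-34)² = 1156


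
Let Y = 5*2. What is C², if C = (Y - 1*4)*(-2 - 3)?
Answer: 900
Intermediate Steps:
Y = 10
C = -30 (C = (10 - 1*4)*(-2 - 3) = (10 - 4)*(-5) = 6*(-5) = -30)
C² = (-30)² = 900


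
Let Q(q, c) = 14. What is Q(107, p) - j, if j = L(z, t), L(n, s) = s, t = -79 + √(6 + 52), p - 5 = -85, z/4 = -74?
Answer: 93 - √58 ≈ 85.384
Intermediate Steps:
z = -296 (z = 4*(-74) = -296)
p = -80 (p = 5 - 85 = -80)
t = -79 + √58 ≈ -71.384
j = -79 + √58 ≈ -71.384
Q(107, p) - j = 14 - (-79 + √58) = 14 + (79 - √58) = 93 - √58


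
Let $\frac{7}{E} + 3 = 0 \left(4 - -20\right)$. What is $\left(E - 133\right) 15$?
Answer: $-2030$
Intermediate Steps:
$E = - \frac{7}{3}$ ($E = \frac{7}{-3 + 0 \left(4 - -20\right)} = \frac{7}{-3 + 0 \left(4 + 20\right)} = \frac{7}{-3 + 0 \cdot 24} = \frac{7}{-3 + 0} = \frac{7}{-3} = 7 \left(- \frac{1}{3}\right) = - \frac{7}{3} \approx -2.3333$)
$\left(E - 133\right) 15 = \left(- \frac{7}{3} - 133\right) 15 = \left(- \frac{406}{3}\right) 15 = -2030$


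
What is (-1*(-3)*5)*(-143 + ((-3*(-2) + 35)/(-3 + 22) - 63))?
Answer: -58095/19 ≈ -3057.6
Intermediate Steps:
(-1*(-3)*5)*(-143 + ((-3*(-2) + 35)/(-3 + 22) - 63)) = (3*5)*(-143 + ((6 + 35)/19 - 63)) = 15*(-143 + (41*(1/19) - 63)) = 15*(-143 + (41/19 - 63)) = 15*(-143 - 1156/19) = 15*(-3873/19) = -58095/19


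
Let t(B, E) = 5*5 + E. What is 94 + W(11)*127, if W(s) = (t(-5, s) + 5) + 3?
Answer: 5682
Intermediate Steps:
t(B, E) = 25 + E
W(s) = 33 + s (W(s) = ((25 + s) + 5) + 3 = (30 + s) + 3 = 33 + s)
94 + W(11)*127 = 94 + (33 + 11)*127 = 94 + 44*127 = 94 + 5588 = 5682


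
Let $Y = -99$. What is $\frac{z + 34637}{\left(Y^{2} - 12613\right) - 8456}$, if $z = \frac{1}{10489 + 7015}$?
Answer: $- \frac{606286049}{197235072} \approx -3.0739$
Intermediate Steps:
$z = \frac{1}{17504} \approx 5.713 \cdot 10^{-5}$
$\frac{z + 34637}{\left(Y^{2} - 12613\right) - 8456} = \frac{\frac{1}{17504} + 34637}{\left(\left(-99\right)^{2} - 12613\right) - 8456} = \frac{606286049}{17504 \left(\left(9801 - 12613\right) - 8456\right)} = \frac{606286049}{17504 \left(-2812 - 8456\right)} = \frac{606286049}{17504 \left(-11268\right)} = \frac{606286049}{17504} \left(- \frac{1}{11268}\right) = - \frac{606286049}{197235072}$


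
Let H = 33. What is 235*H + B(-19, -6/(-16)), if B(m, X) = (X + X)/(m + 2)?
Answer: 527337/68 ≈ 7755.0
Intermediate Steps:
B(m, X) = 2*X/(2 + m) (B(m, X) = (2*X)/(2 + m) = 2*X/(2 + m))
235*H + B(-19, -6/(-16)) = 235*33 + 2*(-6/(-16))/(2 - 19) = 7755 + 2*(-6*(-1/16))/(-17) = 7755 + 2*(3/8)*(-1/17) = 7755 - 3/68 = 527337/68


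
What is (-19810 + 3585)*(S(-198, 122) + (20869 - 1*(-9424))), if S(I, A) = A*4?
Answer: -499421725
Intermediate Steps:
S(I, A) = 4*A
(-19810 + 3585)*(S(-198, 122) + (20869 - 1*(-9424))) = (-19810 + 3585)*(4*122 + (20869 - 1*(-9424))) = -16225*(488 + (20869 + 9424)) = -16225*(488 + 30293) = -16225*30781 = -499421725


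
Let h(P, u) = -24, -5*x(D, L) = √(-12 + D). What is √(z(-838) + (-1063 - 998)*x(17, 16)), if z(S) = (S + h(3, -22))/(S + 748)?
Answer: √(2155 + 92745*√5)/15 ≈ 30.517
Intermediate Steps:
x(D, L) = -√(-12 + D)/5
z(S) = (-24 + S)/(748 + S) (z(S) = (S - 24)/(S + 748) = (-24 + S)/(748 + S))
√(z(-838) + (-1063 - 998)*x(17, 16)) = √((-24 - 838)/(748 - 838) + (-1063 - 998)*(-√(-12 + 17)/5)) = √(-862/(-90) - (-2061)*√5/5) = √(-1/90*(-862) + 2061*√5/5) = √(431/45 + 2061*√5/5)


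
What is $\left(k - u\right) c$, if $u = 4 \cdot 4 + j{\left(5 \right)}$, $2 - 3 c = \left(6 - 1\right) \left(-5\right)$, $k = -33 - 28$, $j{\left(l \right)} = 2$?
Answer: $-711$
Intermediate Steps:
$k = -61$ ($k = -33 - 28 = -61$)
$c = 9$ ($c = \frac{2}{3} - \frac{\left(6 - 1\right) \left(-5\right)}{3} = \frac{2}{3} - \frac{5 \left(-5\right)}{3} = \frac{2}{3} - - \frac{25}{3} = \frac{2}{3} + \frac{25}{3} = 9$)
$u = 18$ ($u = 4 \cdot 4 + 2 = 16 + 2 = 18$)
$\left(k - u\right) c = \left(-61 - 18\right) 9 = \left(-79\right) 9 = -711$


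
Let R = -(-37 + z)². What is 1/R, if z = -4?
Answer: -1/1681 ≈ -0.00059488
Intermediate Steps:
R = -1681 (R = -(-37 - 4)² = -1*(-41)² = -1*1681 = -1681)
1/R = 1/(-1681) = -1/1681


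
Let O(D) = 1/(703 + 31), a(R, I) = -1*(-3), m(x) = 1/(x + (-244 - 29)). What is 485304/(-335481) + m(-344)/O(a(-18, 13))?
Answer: -181891874/68997259 ≈ -2.6362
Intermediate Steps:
m(x) = 1/(-273 + x) (m(x) = 1/(x - 273) = 1/(-273 + x))
a(R, I) = 3
O(D) = 1/734
485304/(-335481) + m(-344)/O(a(-18, 13)) = 485304/(-335481) + 1/((-273 - 344)*(1/734)) = 485304*(-1/335481) + 734/(-617) = -161768/111827 - 1/617*734 = -161768/111827 - 734/617 = -181891874/68997259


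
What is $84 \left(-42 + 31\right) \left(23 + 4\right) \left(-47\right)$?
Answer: $1172556$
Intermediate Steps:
$84 \left(-42 + 31\right) \left(23 + 4\right) \left(-47\right) = 84 \left(\left(-11\right) 27\right) \left(-47\right) = 84 \left(-297\right) \left(-47\right) = \left(-24948\right) \left(-47\right) = 1172556$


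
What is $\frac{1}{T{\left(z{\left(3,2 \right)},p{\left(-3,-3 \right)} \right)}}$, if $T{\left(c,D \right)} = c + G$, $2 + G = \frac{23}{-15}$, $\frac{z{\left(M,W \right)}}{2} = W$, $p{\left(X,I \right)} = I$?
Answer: $\frac{15}{7} \approx 2.1429$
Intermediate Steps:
$z{\left(M,W \right)} = 2 W$
$G = - \frac{53}{15}$ ($G = -2 + \frac{23}{-15} = -2 + 23 \left(- \frac{1}{15}\right) = -2 - \frac{23}{15} = - \frac{53}{15} \approx -3.5333$)
$T{\left(c,D \right)} = - \frac{53}{15} + c$ ($T{\left(c,D \right)} = c - \frac{53}{15} = - \frac{53}{15} + c$)
$\frac{1}{T{\left(z{\left(3,2 \right)},p{\left(-3,-3 \right)} \right)}} = \frac{1}{- \frac{53}{15} + 2 \cdot 2} = \frac{1}{- \frac{53}{15} + 4} = \frac{1}{\frac{7}{15}} = \frac{15}{7}$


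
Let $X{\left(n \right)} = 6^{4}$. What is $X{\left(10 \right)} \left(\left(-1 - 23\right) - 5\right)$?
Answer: $-37584$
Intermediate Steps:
$X{\left(n \right)} = 1296$
$X{\left(10 \right)} \left(\left(-1 - 23\right) - 5\right) = 1296 \left(\left(-1 - 23\right) - 5\right) = 1296 \left(-24 - 5\right) = 1296 \left(-29\right) = -37584$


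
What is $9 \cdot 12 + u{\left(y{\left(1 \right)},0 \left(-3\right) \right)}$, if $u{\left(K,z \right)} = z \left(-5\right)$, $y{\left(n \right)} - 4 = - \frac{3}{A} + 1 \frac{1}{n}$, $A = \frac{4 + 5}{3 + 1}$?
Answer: $108$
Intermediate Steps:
$A = \frac{9}{4} \approx 2.25$
$y{\left(n \right)} = \frac{8}{3} + \frac{1}{n}$ ($y{\left(n \right)} = 4 + \left(- \frac{3}{\frac{9}{4}} + 1 \frac{1}{n}\right) = 4 + \left(\left(-3\right) \frac{4}{9} + \frac{1}{n}\right) = 4 - \left(\frac{4}{3} - \frac{1}{n}\right) = \frac{8}{3} + \frac{1}{n}$)
$u{\left(K,z \right)} = - 5 z$
$9 \cdot 12 + u{\left(y{\left(1 \right)},0 \left(-3\right) \right)} = 9 \cdot 12 - 5 \cdot 0 \left(-3\right) = 108 - 0 = 108 + 0 = 108$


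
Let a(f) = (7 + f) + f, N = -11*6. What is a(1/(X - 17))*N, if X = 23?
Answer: -484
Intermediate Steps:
N = -66
a(f) = 7 + 2*f
a(1/(X - 17))*N = (7 + 2/(23 - 17))*(-66) = (7 + 2/6)*(-66) = (7 + 2*(⅙))*(-66) = (7 + ⅓)*(-66) = (22/3)*(-66) = -484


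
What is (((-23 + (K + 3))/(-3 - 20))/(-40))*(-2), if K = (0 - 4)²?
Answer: 1/115 ≈ 0.0086956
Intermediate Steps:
K = 16 (K = (-4)² = 16)
(((-23 + (K + 3))/(-3 - 20))/(-40))*(-2) = (((-23 + (16 + 3))/(-3 - 20))/(-40))*(-2) = -(-23 + 19)/(40*(-23))*(-2) = -(-1)*(-1)/(10*23)*(-2) = -1/40*4/23*(-2) = -1/230*(-2) = 1/115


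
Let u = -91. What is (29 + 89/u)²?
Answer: 6502500/8281 ≈ 785.23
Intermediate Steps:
(29 + 89/u)² = (29 + 89/(-91))² = (29 + 89*(-1/91))² = (29 - 89/91)² = (2550/91)² = 6502500/8281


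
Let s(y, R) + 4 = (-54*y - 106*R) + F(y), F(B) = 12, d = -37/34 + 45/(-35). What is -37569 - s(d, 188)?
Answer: -2115486/119 ≈ -17777.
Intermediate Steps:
d = -565/238 (d = -37*1/34 + 45*(-1/35) = -37/34 - 9/7 = -565/238 ≈ -2.3740)
s(y, R) = 8 - 106*R - 54*y (s(y, R) = -4 + ((-54*y - 106*R) + 12) = -4 + ((-106*R - 54*y) + 12) = -4 + (12 - 106*R - 54*y) = 8 - 106*R - 54*y)
-37569 - s(d, 188) = -37569 - (8 - 106*188 - 54*(-565/238)) = -37569 - (8 - 19928 + 15255/119) = -37569 - 1*(-2355225/119) = -37569 + 2355225/119 = -2115486/119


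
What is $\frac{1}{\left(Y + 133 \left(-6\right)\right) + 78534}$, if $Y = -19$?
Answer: $\frac{1}{77717} \approx 1.2867 \cdot 10^{-5}$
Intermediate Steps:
$\frac{1}{\left(Y + 133 \left(-6\right)\right) + 78534} = \frac{1}{\left(-19 + 133 \left(-6\right)\right) + 78534} = \frac{1}{\left(-19 - 798\right) + 78534} = \frac{1}{-817 + 78534} = \frac{1}{77717}$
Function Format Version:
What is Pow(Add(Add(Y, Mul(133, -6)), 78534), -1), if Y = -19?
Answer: Rational(1, 77717) ≈ 1.2867e-5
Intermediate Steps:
Pow(Add(Add(Y, Mul(133, -6)), 78534), -1) = Pow(Add(Add(-19, Mul(133, -6)), 78534), -1) = Pow(Add(Add(-19, -798), 78534), -1) = Pow(Add(-817, 78534), -1) = Pow(77717, -1) = Rational(1, 77717)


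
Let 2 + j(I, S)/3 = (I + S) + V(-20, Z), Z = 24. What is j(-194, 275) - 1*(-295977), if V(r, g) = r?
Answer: 296154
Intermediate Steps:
j(I, S) = -66 + 3*I + 3*S (j(I, S) = -6 + 3*((I + S) - 20) = -6 + 3*(-20 + I + S) = -6 + (-60 + 3*I + 3*S) = -66 + 3*I + 3*S)
j(-194, 275) - 1*(-295977) = (-66 + 3*(-194) + 3*275) - 1*(-295977) = (-66 - 582 + 825) + 295977 = 177 + 295977 = 296154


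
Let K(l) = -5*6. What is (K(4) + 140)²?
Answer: 12100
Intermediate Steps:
K(l) = -30
(K(4) + 140)² = (-30 + 140)² = 110² = 12100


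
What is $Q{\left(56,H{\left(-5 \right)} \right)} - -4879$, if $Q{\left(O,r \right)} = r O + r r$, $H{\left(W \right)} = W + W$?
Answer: $4419$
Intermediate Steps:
$H{\left(W \right)} = 2 W$
$Q{\left(O,r \right)} = r^{2} + O r$ ($Q{\left(O,r \right)} = O r + r^{2} = r^{2} + O r$)
$Q{\left(56,H{\left(-5 \right)} \right)} - -4879 = 2 \left(-5\right) \left(56 + 2 \left(-5\right)\right) - -4879 = - 10 \left(56 - 10\right) + 4879 = \left(-10\right) 46 + 4879 = -460 + 4879 = 4419$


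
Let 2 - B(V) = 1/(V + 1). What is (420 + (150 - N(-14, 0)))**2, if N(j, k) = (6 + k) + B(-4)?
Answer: 2839225/9 ≈ 3.1547e+5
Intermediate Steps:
B(V) = 2 - 1/(1 + V) (B(V) = 2 - 1/(V + 1) = 2 - 1/(1 + V))
N(j, k) = 25/3 + k (N(j, k) = (6 + k) + (1 + 2*(-4))/(1 - 4) = (6 + k) + (1 - 8)/(-3) = (6 + k) - 1/3*(-7) = (6 + k) + 7/3 = 25/3 + k)
(420 + (150 - N(-14, 0)))**2 = (420 + (150 - (25/3 + 0)))**2 = (420 + (150 - 1*25/3))**2 = (420 + (150 - 25/3))**2 = (420 + 425/3)**2 = (1685/3)**2 = 2839225/9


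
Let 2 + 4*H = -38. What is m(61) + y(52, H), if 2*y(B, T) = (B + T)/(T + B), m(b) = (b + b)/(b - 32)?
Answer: 273/58 ≈ 4.7069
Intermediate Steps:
H = -10 (H = -½ + (¼)*(-38) = -½ - 19/2 = -10)
m(b) = 2*b/(-32 + b) (m(b) = (2*b)/(-32 + b) = 2*b/(-32 + b))
y(B, T) = ½ (y(B, T) = ((B + T)/(T + B))/2 = ((B + T)/(B + T))/2 = (½)*1 = ½)
m(61) + y(52, H) = 2*61/(-32 + 61) + ½ = 2*61/29 + ½ = 2*61*(1/29) + ½ = 122/29 + ½ = 273/58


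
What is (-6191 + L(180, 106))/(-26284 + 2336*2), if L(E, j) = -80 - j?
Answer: 6377/21612 ≈ 0.29507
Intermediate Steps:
(-6191 + L(180, 106))/(-26284 + 2336*2) = (-6191 + (-80 - 1*106))/(-26284 + 2336*2) = (-6191 + (-80 - 106))/(-26284 + 4672) = (-6191 - 186)/(-21612) = -6377*(-1/21612) = 6377/21612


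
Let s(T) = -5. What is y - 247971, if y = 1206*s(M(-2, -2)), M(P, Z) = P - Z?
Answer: -254001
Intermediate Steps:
y = -6030 (y = 1206*(-5) = -6030)
y - 247971 = -6030 - 247971 = -254001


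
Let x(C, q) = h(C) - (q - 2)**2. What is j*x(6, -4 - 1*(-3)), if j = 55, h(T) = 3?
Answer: -330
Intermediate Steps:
x(C, q) = 3 - (-2 + q)**2 (x(C, q) = 3 - (q - 2)**2 = 3 - (-2 + q)**2)
j*x(6, -4 - 1*(-3)) = 55*(3 - (-2 + (-4 - 1*(-3)))**2) = 55*(3 - (-2 + (-4 + 3))**2) = 55*(3 - (-2 - 1)**2) = 55*(3 - 1*(-3)**2) = 55*(3 - 1*9) = 55*(3 - 9) = 55*(-6) = -330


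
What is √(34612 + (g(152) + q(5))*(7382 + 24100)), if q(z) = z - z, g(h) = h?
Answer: 2*√1204969 ≈ 2195.4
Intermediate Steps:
q(z) = 0
√(34612 + (g(152) + q(5))*(7382 + 24100)) = √(34612 + (152 + 0)*(7382 + 24100)) = √(34612 + 152*31482) = √(34612 + 4785264) = √4819876 = 2*√1204969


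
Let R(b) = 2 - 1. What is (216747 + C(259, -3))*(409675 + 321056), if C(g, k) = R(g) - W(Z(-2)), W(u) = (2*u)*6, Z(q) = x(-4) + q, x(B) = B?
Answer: 158437095420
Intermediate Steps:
Z(q) = -4 + q
R(b) = 1
W(u) = 12*u
C(g, k) = 73 (C(g, k) = 1 - 12*(-4 - 2) = 1 - 12*(-6) = 1 - 1*(-72) = 1 + 72 = 73)
(216747 + C(259, -3))*(409675 + 321056) = (216747 + 73)*(409675 + 321056) = 216820*730731 = 158437095420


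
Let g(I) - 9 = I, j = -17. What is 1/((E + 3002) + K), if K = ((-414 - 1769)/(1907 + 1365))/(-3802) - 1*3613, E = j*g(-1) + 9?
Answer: -12440144/9180824089 ≈ -0.0013550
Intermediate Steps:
g(I) = 9 + I
E = -127 (E = -17*(9 - 1) + 9 = -17*8 + 9 = -136 + 9 = -127)
K = -44946238089/12440144 (K = -2183/3272*(-1/3802) - 3613 = 2183/12440144 - 3613 = -44946238089/12440144 ≈ -3613.0)
1/((E + 3002) + K) = 1/((-127 + 3002) - 44946238089/12440144) = 1/(2875 - 44946238089/12440144) = 1/(-9180824089/12440144) = -12440144/9180824089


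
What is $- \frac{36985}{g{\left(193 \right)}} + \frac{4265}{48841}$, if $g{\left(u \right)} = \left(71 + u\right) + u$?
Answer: $- \frac{1804435280}{22320337} \approx -80.843$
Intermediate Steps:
$g{\left(u \right)} = 71 + 2 u$
$- \frac{36985}{g{\left(193 \right)}} + \frac{4265}{48841} = - \frac{36985}{71 + 2 \cdot 193} + \frac{4265}{48841} = - \frac{36985}{71 + 386} + 4265 \cdot \frac{1}{48841} = - \frac{36985}{457} + \frac{4265}{48841} = - \frac{1804435280}{22320337}$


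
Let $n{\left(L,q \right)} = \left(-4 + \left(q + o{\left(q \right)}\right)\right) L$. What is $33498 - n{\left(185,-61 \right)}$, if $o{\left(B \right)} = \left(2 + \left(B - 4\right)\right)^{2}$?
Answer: $-688742$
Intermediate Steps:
$o{\left(B \right)} = \left(-2 + B\right)^{2}$ ($o{\left(B \right)} = \left(2 + \left(B - 4\right)\right)^{2} = \left(2 + \left(-4 + B\right)\right)^{2} = \left(-2 + B\right)^{2}$)
$n{\left(L,q \right)} = L \left(-4 + q + \left(-2 + q\right)^{2}\right)$ ($n{\left(L,q \right)} = \left(-4 + \left(q + \left(-2 + q\right)^{2}\right)\right) L = \left(-4 + q + \left(-2 + q\right)^{2}\right) L = L \left(-4 + q + \left(-2 + q\right)^{2}\right)$)
$33498 - n{\left(185,-61 \right)} = 33498 - 185 \left(-61\right) \left(-3 - 61\right) = 33498 - 185 \left(-61\right) \left(-64\right) = 33498 - 722240 = -688742$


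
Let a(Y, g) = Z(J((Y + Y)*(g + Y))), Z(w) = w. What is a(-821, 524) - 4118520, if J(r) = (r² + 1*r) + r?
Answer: 237822787104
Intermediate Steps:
J(r) = r² + 2*r (J(r) = (r² + r) + r = (r + r²) + r = r² + 2*r)
a(Y, g) = 2*Y*(2 + 2*Y*(Y + g))*(Y + g) (a(Y, g) = ((Y + Y)*(g + Y))*(2 + (Y + Y)*(g + Y)) = ((2*Y)*(Y + g))*(2 + (2*Y)*(Y + g)) = (2*Y*(Y + g))*(2 + 2*Y*(Y + g)) = 2*Y*(2 + 2*Y*(Y + g))*(Y + g))
a(-821, 524) - 4118520 = 4*(-821)*(1 - 821*(-821 + 524))*(-821 + 524) - 4118520 = 4*(-821)*(1 - 821*(-297))*(-297) - 4118520 = 4*(-821)*(1 + 243837)*(-297) - 4118520 = 4*(-821)*243838*(-297) - 4118520 = 237826905624 - 4118520 = 237822787104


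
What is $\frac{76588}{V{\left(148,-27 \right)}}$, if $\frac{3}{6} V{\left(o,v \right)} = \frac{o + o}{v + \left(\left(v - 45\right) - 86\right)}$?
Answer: $- \frac{95735}{4} \approx -23934.0$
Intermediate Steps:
$V{\left(o,v \right)} = \frac{4 o}{-131 + 2 v}$ ($V{\left(o,v \right)} = 2 \frac{o + o}{v + \left(\left(v - 45\right) - 86\right)} = 2 \frac{2 o}{v + \left(\left(-45 + v\right) - 86\right)} = 2 \frac{2 o}{v + \left(-131 + v\right)} = 2 \frac{2 o}{-131 + 2 v} = \frac{4 o}{-131 + 2 v}$)
$\frac{76588}{V{\left(148,-27 \right)}} = \frac{76588}{4 \cdot 148 \frac{1}{-131 + 2 \left(-27\right)}} = \frac{76588}{4 \cdot 148 \frac{1}{-131 - 54}} = \frac{76588}{4 \cdot 148 \frac{1}{-185}} = \frac{76588}{4 \cdot 148 \left(- \frac{1}{185}\right)} = \frac{76588}{- \frac{16}{5}} = 76588 \left(- \frac{5}{16}\right) = - \frac{95735}{4}$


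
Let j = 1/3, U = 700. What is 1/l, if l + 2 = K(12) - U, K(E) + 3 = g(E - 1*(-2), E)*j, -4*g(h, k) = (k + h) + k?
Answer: -6/4249 ≈ -0.0014121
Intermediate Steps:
g(h, k) = -k/2 - h/4 (g(h, k) = -((k + h) + k)/4 = -((h + k) + k)/4 = -(h + 2*k)/4 = -k/2 - h/4)
j = 1/3 ≈ 0.33333
K(E) = -19/6 - E/4 (K(E) = -3 + (-E/2 - (E - 1*(-2))/4)*(1/3) = -3 + (-E/2 - (E + 2)/4)*(1/3) = -3 + (-E/2 - (2 + E)/4)*(1/3) = -3 + (-E/2 + (-1/2 - E/4))*(1/3) = -3 + (-1/2 - 3*E/4)*(1/3) = -3 + (-1/6 - E/4) = -19/6 - E/4)
l = -4249/6 (l = -2 + ((-19/6 - 1/4*12) - 1*700) = -2 + ((-19/6 - 3) - 700) = -2 + (-37/6 - 700) = -2 - 4237/6 = -4249/6 ≈ -708.17)
1/l = 1/(-4249/6) = -6/4249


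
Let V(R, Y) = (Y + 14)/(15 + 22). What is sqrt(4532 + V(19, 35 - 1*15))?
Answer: sqrt(6205566)/37 ≈ 67.327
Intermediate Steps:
V(R, Y) = 14/37 + Y/37 (V(R, Y) = (14 + Y)/37 = (14 + Y)*(1/37) = 14/37 + Y/37)
sqrt(4532 + V(19, 35 - 1*15)) = sqrt(4532 + (14/37 + (35 - 1*15)/37)) = sqrt(4532 + (14/37 + (35 - 15)/37)) = sqrt(4532 + (14/37 + (1/37)*20)) = sqrt(4532 + (14/37 + 20/37)) = sqrt(4532 + 34/37) = sqrt(167718/37) = sqrt(6205566)/37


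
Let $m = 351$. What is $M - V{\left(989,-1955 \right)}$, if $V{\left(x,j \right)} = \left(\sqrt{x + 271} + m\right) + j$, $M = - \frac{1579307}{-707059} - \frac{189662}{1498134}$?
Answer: $\frac{77331799656832}{48148596723} - 6 \sqrt{35} \approx 1570.6$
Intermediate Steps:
$M = \frac{101450513140}{48148596723}$ ($M = \left(-1579307\right) \left(- \frac{1}{707059}\right) - \frac{8621}{68097} = \frac{1579307}{707059} - \frac{8621}{68097} = \frac{101450513140}{48148596723} \approx 2.107$)
$V{\left(x,j \right)} = 351 + j + \sqrt{271 + x}$ ($V{\left(x,j \right)} = \left(\sqrt{x + 271} + 351\right) + j = \left(\sqrt{271 + x} + 351\right) + j = \left(351 + \sqrt{271 + x}\right) + j = 351 + j + \sqrt{271 + x}$)
$M - V{\left(989,-1955 \right)} = \frac{101450513140}{48148596723} - \left(351 - 1955 + \sqrt{271 + 989}\right) = \frac{101450513140}{48148596723} - \left(351 - 1955 + \sqrt{1260}\right) = \frac{101450513140}{48148596723} - \left(351 - 1955 + 6 \sqrt{35}\right) = \frac{101450513140}{48148596723} - \left(-1604 + 6 \sqrt{35}\right) = \frac{101450513140}{48148596723} + \left(1604 - 6 \sqrt{35}\right) = \frac{77331799656832}{48148596723} - 6 \sqrt{35}$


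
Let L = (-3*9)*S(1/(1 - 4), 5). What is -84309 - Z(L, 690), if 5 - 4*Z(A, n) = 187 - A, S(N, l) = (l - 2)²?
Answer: -336811/4 ≈ -84203.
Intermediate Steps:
S(N, l) = (-2 + l)²
L = -243 (L = (-3*9)*(-2 + 5)² = -27*3² = -27*9 = -243)
Z(A, n) = -91/2 + A/4 (Z(A, n) = 5/4 - (187 - A)/4 = 5/4 + (-187/4 + A/4) = -91/2 + A/4)
-84309 - Z(L, 690) = -84309 - (-91/2 + (¼)*(-243)) = -84309 - (-91/2 - 243/4) = -84309 - 1*(-425/4) = -84309 + 425/4 = -336811/4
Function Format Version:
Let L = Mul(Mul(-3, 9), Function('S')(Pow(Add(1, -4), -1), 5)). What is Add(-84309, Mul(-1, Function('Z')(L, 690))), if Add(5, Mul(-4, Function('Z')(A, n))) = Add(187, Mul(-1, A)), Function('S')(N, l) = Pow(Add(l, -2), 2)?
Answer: Rational(-336811, 4) ≈ -84203.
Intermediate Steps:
Function('S')(N, l) = Pow(Add(-2, l), 2)
L = -243 (L = Mul(Mul(-3, 9), Pow(Add(-2, 5), 2)) = Mul(-27, Pow(3, 2)) = Mul(-27, 9) = -243)
Function('Z')(A, n) = Add(Rational(-91, 2), Mul(Rational(1, 4), A)) (Function('Z')(A, n) = Add(Rational(5, 4), Mul(Rational(-1, 4), Add(187, Mul(-1, A)))) = Add(Rational(5, 4), Add(Rational(-187, 4), Mul(Rational(1, 4), A))) = Add(Rational(-91, 2), Mul(Rational(1, 4), A)))
Add(-84309, Mul(-1, Function('Z')(L, 690))) = Add(-84309, Mul(-1, Add(Rational(-91, 2), Mul(Rational(1, 4), -243)))) = Add(-84309, Mul(-1, Add(Rational(-91, 2), Rational(-243, 4)))) = Add(-84309, Mul(-1, Rational(-425, 4))) = Add(-84309, Rational(425, 4)) = Rational(-336811, 4)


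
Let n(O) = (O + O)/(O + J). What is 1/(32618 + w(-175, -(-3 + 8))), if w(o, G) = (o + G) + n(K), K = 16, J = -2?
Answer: 7/227082 ≈ 3.0826e-5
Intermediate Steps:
n(O) = 2*O/(-2 + O) (n(O) = (O + O)/(O - 2) = (2*O)/(-2 + O) = 2*O/(-2 + O))
w(o, G) = 16/7 + G + o (w(o, G) = (o + G) + 2*16/(-2 + 16) = (G + o) + 2*16/14 = (G + o) + 2*16*(1/14) = (G + o) + 16/7 = 16/7 + G + o)
1/(32618 + w(-175, -(-3 + 8))) = 1/(32618 + (16/7 - (-3 + 8) - 175)) = 1/(32618 + (16/7 - 1*5 - 175)) = 1/(32618 + (16/7 - 5 - 175)) = 1/(32618 - 1244/7) = 1/(227082/7) = 7/227082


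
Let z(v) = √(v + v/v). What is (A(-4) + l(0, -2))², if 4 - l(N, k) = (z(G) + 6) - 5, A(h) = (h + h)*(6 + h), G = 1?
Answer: (13 + √2)² ≈ 207.77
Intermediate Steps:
A(h) = 2*h*(6 + h) (A(h) = (2*h)*(6 + h) = 2*h*(6 + h))
z(v) = √(1 + v) (z(v) = √(v + 1) = √(1 + v))
l(N, k) = 3 - √2 (l(N, k) = 4 - ((√(1 + 1) + 6) - 5) = 4 - ((√2 + 6) - 5) = 4 - ((6 + √2) - 5) = 4 - (1 + √2) = 4 + (-1 - √2) = 3 - √2)
(A(-4) + l(0, -2))² = (2*(-4)*(6 - 4) + (3 - √2))² = (2*(-4)*2 + (3 - √2))² = (-16 + (3 - √2))² = (-13 - √2)²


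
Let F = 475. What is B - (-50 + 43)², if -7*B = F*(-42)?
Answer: 2801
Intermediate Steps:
B = 2850 (B = -475*(-42)/7 = -⅐*(-19950) = 2850)
B - (-50 + 43)² = 2850 - (-50 + 43)² = 2850 - 1*(-7)² = 2850 - 1*49 = 2850 - 49 = 2801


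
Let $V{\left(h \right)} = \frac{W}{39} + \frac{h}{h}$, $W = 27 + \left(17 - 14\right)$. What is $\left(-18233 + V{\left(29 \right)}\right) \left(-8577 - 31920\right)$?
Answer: $\frac{9598031982}{13} \approx 7.3831 \cdot 10^{8}$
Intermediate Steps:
$W = 30$ ($W = 27 + \left(17 - 14\right) = 27 + 3 = 30$)
$V{\left(h \right)} = \frac{23}{13}$ ($V{\left(h \right)} = \frac{30}{39} + \frac{h}{h} = 30 \cdot \frac{1}{39} + 1 = \frac{10}{13} + 1 = \frac{23}{13}$)
$\left(-18233 + V{\left(29 \right)}\right) \left(-8577 - 31920\right) = \left(-18233 + \frac{23}{13}\right) \left(-8577 - 31920\right) = \left(- \frac{237006}{13}\right) \left(-40497\right) = \frac{9598031982}{13}$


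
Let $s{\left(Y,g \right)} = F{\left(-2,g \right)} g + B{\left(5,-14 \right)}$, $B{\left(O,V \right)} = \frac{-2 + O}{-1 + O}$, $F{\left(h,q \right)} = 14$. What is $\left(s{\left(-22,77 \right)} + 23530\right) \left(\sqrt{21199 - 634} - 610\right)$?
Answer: $- \frac{30022675}{2} + \frac{295305 \sqrt{2285}}{4} \approx -1.1482 \cdot 10^{7}$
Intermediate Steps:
$B{\left(O,V \right)} = \frac{-2 + O}{-1 + O}$
$s{\left(Y,g \right)} = \frac{3}{4} + 14 g$ ($s{\left(Y,g \right)} = 14 g + \frac{-2 + 5}{-1 + 5} = 14 g + \frac{1}{4} \cdot 3 = 14 g + \frac{3}{4} = \frac{3}{4} + 14 g$)
$\left(s{\left(-22,77 \right)} + 23530\right) \left(\sqrt{21199 - 634} - 610\right) = \left(\left(\frac{3}{4} + 14 \cdot 77\right) + 23530\right) \left(\sqrt{21199 - 634} - 610\right) = \left(\left(\frac{3}{4} + 1078\right) + 23530\right) \left(\sqrt{20565} - 610\right) = \left(\frac{4315}{4} + 23530\right) \left(3 \sqrt{2285} - 610\right) = \frac{98435 \left(-610 + 3 \sqrt{2285}\right)}{4} = - \frac{30022675}{2} + \frac{295305 \sqrt{2285}}{4}$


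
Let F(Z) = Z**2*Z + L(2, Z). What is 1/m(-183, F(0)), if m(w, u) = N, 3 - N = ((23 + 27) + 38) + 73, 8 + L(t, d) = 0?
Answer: -1/158 ≈ -0.0063291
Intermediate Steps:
L(t, d) = -8 (L(t, d) = -8 + 0 = -8)
F(Z) = -8 + Z**3 (F(Z) = Z**2*Z - 8 = Z**3 - 8 = -8 + Z**3)
N = -158 (N = 3 - (((23 + 27) + 38) + 73) = 3 - ((50 + 38) + 73) = 3 - (88 + 73) = 3 - 1*161 = 3 - 161 = -158)
m(w, u) = -158
1/m(-183, F(0)) = 1/(-158) = -1/158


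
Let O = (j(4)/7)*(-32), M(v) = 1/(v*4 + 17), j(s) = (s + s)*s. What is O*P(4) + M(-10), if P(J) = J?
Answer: -94215/161 ≈ -585.19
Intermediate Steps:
j(s) = 2*s**2 (j(s) = (2*s)*s = 2*s**2)
M(v) = 1/(17 + 4*v) (M(v) = 1/(4*v + 17) = 1/(17 + 4*v))
O = -1024/7 (O = ((2*4**2)/7)*(-32) = ((2*16)*(1/7))*(-32) = (32*(1/7))*(-32) = (32/7)*(-32) = -1024/7 ≈ -146.29)
O*P(4) + M(-10) = -1024/7*4 + 1/(17 + 4*(-10)) = -4096/7 + 1/(17 - 40) = -4096/7 + 1/(-23) = -4096/7 - 1/23 = -94215/161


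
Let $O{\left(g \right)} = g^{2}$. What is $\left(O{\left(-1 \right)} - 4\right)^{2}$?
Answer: $9$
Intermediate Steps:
$\left(O{\left(-1 \right)} - 4\right)^{2} = \left(\left(-1\right)^{2} - 4\right)^{2} = \left(1 - 4\right)^{2} = \left(-3\right)^{2} = 9$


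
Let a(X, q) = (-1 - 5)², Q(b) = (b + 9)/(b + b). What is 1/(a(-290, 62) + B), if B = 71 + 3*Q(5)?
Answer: 5/556 ≈ 0.0089928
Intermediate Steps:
Q(b) = (9 + b)/(2*b) (Q(b) = (9 + b)/((2*b)) = (9 + b)*(1/(2*b)) = (9 + b)/(2*b))
B = 376/5 (B = 71 + 3*((½)*(9 + 5)/5) = 71 + 3*((½)*(⅕)*14) = 71 + 3*(7/5) = 71 + 21/5 = 376/5 ≈ 75.200)
a(X, q) = 36 (a(X, q) = (-6)² = 36)
1/(a(-290, 62) + B) = 1/(36 + 376/5) = 1/(556/5) = 5/556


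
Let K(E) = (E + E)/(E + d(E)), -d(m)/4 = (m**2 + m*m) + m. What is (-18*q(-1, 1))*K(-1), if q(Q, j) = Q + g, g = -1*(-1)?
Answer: 0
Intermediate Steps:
d(m) = -8*m**2 - 4*m (d(m) = -4*((m**2 + m*m) + m) = -4*((m**2 + m**2) + m) = -4*(2*m**2 + m) = -4*(m + 2*m**2) = -8*m**2 - 4*m)
g = 1
K(E) = 2*E/(E - 4*E*(1 + 2*E)) (K(E) = (E + E)/(E - 4*E*(1 + 2*E)) = (2*E)/(E - 4*E*(1 + 2*E)) = 2*E/(E - 4*E*(1 + 2*E)))
q(Q, j) = 1 + Q (q(Q, j) = Q + 1 = 1 + Q)
(-18*q(-1, 1))*K(-1) = (-18*(1 - 1))*(-2/(3 + 8*(-1))) = (-18*0)*(-2/(3 - 8)) = 0*(-2/(-5)) = 0*(-2*(-1/5)) = 0*(2/5) = 0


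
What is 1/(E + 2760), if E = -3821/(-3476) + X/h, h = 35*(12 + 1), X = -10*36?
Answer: 316316/873129599 ≈ 0.00036228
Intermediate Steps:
X = -360
h = 455 (h = 35*13 = 455)
E = 97439/316316 (E = -3821/(-3476) - 360/455 = -3821*(-1/3476) - 360*1/455 = 3821/3476 - 72/91 = 97439/316316 ≈ 0.30804)
1/(E + 2760) = 1/(97439/316316 + 2760) = 1/(873129599/316316) = 316316/873129599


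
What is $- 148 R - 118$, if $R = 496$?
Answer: $-73526$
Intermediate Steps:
$- 148 R - 118 = \left(-148\right) 496 - 118 = -73408 - 118 = -73526$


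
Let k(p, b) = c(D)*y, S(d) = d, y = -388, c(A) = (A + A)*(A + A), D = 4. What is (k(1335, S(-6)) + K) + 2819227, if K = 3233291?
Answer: 6027686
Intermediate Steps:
c(A) = 4*A² (c(A) = (2*A)*(2*A) = 4*A²)
k(p, b) = -24832 (k(p, b) = (4*4²)*(-388) = (4*16)*(-388) = 64*(-388) = -24832)
(k(1335, S(-6)) + K) + 2819227 = (-24832 + 3233291) + 2819227 = 3208459 + 2819227 = 6027686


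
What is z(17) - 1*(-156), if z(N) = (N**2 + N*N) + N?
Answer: 751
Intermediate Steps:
z(N) = N + 2*N**2 (z(N) = (N**2 + N**2) + N = 2*N**2 + N = N + 2*N**2)
z(17) - 1*(-156) = 17*(1 + 2*17) - 1*(-156) = 17*(1 + 34) + 156 = 17*35 + 156 = 595 + 156 = 751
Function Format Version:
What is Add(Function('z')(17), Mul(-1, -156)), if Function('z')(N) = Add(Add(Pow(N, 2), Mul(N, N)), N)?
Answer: 751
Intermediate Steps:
Function('z')(N) = Add(N, Mul(2, Pow(N, 2))) (Function('z')(N) = Add(Add(Pow(N, 2), Pow(N, 2)), N) = Add(Mul(2, Pow(N, 2)), N) = Add(N, Mul(2, Pow(N, 2))))
Add(Function('z')(17), Mul(-1, -156)) = Add(Mul(17, Add(1, Mul(2, 17))), Mul(-1, -156)) = Add(Mul(17, Add(1, 34)), 156) = Add(Mul(17, 35), 156) = Add(595, 156) = 751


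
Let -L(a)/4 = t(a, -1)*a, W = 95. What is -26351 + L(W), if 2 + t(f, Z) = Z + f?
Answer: -61311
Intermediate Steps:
t(f, Z) = -2 + Z + f (t(f, Z) = -2 + (Z + f) = -2 + Z + f)
L(a) = -4*a*(-3 + a) (L(a) = -4*(-2 - 1 + a)*a = -4*(-3 + a)*a = -4*a*(-3 + a))
-26351 + L(W) = -26351 + 4*95*(3 - 1*95) = -26351 + 4*95*(3 - 95) = -26351 + 4*95*(-92) = -26351 - 34960 = -61311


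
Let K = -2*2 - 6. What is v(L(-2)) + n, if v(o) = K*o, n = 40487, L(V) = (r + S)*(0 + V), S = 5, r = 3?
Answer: 40647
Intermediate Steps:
L(V) = 8*V (L(V) = (3 + 5)*(0 + V) = 8*V)
K = -10 (K = -4 - 6 = -10)
v(o) = -10*o
v(L(-2)) + n = -80*(-2) + 40487 = -10*(-16) + 40487 = 160 + 40487 = 40647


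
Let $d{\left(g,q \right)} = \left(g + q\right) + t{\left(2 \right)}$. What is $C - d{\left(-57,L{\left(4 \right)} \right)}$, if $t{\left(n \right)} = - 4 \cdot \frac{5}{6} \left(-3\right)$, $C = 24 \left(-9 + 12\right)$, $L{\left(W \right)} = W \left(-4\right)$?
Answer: $135$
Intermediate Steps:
$L{\left(W \right)} = - 4 W$
$C = 72$ ($C = 24 \cdot 3 = 72$)
$t{\left(n \right)} = 10$ ($t{\left(n \right)} = - 4 \cdot 5 \cdot \frac{1}{6} \left(-3\right) = \left(-4\right) \frac{5}{6} \left(-3\right) = \left(- \frac{10}{3}\right) \left(-3\right) = 10$)
$d{\left(g,q \right)} = 10 + g + q$ ($d{\left(g,q \right)} = \left(g + q\right) + 10 = 10 + g + q$)
$C - d{\left(-57,L{\left(4 \right)} \right)} = 72 - \left(10 - 57 - 16\right) = 72 - -63 = 72 + 63 = 135$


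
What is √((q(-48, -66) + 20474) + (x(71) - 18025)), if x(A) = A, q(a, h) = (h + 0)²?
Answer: 6*√191 ≈ 82.922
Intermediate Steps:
q(a, h) = h²
√((q(-48, -66) + 20474) + (x(71) - 18025)) = √(((-66)² + 20474) + (71 - 18025)) = √((4356 + 20474) - 17954) = √(24830 - 17954) = √6876 = 6*√191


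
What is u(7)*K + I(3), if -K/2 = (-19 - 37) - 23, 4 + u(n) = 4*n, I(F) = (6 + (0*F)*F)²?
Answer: 3828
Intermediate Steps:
I(F) = 36 (I(F) = (6 + 0*F)² = (6 + 0)² = 6² = 36)
u(n) = -4 + 4*n
K = 158 (K = -2*((-19 - 37) - 23) = -2*(-56 - 23) = -2*(-79) = 158)
u(7)*K + I(3) = (-4 + 4*7)*158 + 36 = (-4 + 28)*158 + 36 = 24*158 + 36 = 3792 + 36 = 3828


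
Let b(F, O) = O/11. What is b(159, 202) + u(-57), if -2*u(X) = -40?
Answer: 422/11 ≈ 38.364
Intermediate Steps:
u(X) = 20 (u(X) = -½*(-40) = 20)
b(F, O) = O/11 (b(F, O) = O*(1/11) = O/11)
b(159, 202) + u(-57) = (1/11)*202 + 20 = 202/11 + 20 = 422/11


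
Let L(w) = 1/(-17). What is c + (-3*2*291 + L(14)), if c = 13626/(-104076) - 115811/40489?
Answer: -6960914474209/3979825766 ≈ -1749.1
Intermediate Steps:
L(w) = -1/17
c = -700269375/234107398 (c = 13626*(-1/104076) - 115811*1/40489 = -757/5782 - 115811/40489 = -700269375/234107398 ≈ -2.9912)
c + (-3*2*291 + L(14)) = -700269375/234107398 + (-3*2*291 - 1/17) = -700269375/234107398 + (-6*291 - 1/17) = -700269375/234107398 + (-1746 - 1/17) = -700269375/234107398 - 29683/17 = -6960914474209/3979825766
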